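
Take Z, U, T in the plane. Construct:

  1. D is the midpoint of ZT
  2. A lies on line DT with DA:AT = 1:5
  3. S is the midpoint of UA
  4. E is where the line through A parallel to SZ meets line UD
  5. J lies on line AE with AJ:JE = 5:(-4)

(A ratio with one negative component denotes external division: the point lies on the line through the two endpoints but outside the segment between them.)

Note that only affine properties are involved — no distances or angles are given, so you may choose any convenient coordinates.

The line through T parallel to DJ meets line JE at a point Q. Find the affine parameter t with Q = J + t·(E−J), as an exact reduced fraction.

Assign Z = (0, 0), U = (1, 0), T = (0, 1) — the answer is frame-independent, so this choice is without loss of generality.
1. D is the midpoint of ZT ⇒ D = (0, 1/2)
2. A lies on line DT with DA:AT = 1:5 ⇒ A = (0, 7/12)
3. S is the midpoint of UA ⇒ S = (1/2, 7/24)
4. E is where the line through A parallel to SZ meets line UD ⇒ E = (-1/13, 7/13)
5. J lies on line AE with AJ:JE = 5:(-4) ⇒ J = (-5/13, 14/39)
through T parallel to DJ: direction (-5/13, -11/78); meets JE at Q = (25/13, 133/78)
Q = J + t·(E−J) with t = 15/2

t = 15/2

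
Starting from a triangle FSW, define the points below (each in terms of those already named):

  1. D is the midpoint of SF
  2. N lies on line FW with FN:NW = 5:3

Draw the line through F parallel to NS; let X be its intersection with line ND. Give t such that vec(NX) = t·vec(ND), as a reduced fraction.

t = 2

Set F = (0, 0), S = (1, 0), W = (0, 1); any affine frame gives the same invariant.
1. D is the midpoint of SF ⇒ D = (1/2, 0)
2. N lies on line FW with FN:NW = 5:3 ⇒ N = (0, 5/8)
through F parallel to NS: direction (1, -5/8); meets ND at X = (1, -5/8)
X = N + t·(D−N) with t = 2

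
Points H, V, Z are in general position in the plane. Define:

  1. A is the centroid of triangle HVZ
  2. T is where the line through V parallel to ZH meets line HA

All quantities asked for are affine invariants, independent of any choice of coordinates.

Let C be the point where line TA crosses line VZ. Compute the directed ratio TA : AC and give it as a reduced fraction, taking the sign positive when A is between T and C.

TA:AC = -4

Choose coordinates H = (0, 0), V = (1, 0), Z = (0, 1).
1. A is the centroid of triangle HVZ ⇒ A = (1/3, 1/3)
2. T is where the line through V parallel to ZH meets line HA ⇒ T = (1, 1)
line TA meets VZ at C = (1/2, 1/2)
A = T + t·(C−T) with t = 4/3, so TA:AC = 4/3:-1/3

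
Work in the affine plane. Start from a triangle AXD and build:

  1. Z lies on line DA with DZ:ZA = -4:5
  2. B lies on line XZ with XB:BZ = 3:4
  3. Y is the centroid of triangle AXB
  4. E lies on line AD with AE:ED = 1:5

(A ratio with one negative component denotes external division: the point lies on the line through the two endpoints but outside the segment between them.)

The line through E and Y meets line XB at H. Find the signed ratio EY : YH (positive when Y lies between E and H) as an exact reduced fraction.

Work in coordinates with A = (0, 0), X = (1, 0), D = (0, 1).
1. Z lies on line DA with DZ:ZA = -4:5 ⇒ Z = (0, 5)
2. B lies on line XZ with XB:BZ = 3:4 ⇒ B = (4/7, 15/7)
3. Y is the centroid of triangle AXB ⇒ Y = (11/21, 5/7)
4. E lies on line AD with AE:ED = 1:5 ⇒ E = (0, 1/6)
line EY meets XB at H = (319/399, 400/399)
Y = E + t·(H−E) with t = 19/29, so EY:YH = 19/29:10/29

EY:YH = 19/10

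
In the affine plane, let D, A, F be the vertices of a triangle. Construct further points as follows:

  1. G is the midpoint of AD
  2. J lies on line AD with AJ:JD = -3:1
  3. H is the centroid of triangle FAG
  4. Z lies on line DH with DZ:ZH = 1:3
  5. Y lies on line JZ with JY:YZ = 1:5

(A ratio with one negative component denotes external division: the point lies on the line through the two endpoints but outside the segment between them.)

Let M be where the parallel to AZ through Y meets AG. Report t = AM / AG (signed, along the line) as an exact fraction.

Set D = (0, 0), A = (1, 0), F = (0, 1); any affine frame gives the same invariant.
1. G is the midpoint of AD ⇒ G = (1/2, 0)
2. J lies on line AD with AJ:JD = -3:1 ⇒ J = (-1/2, 0)
3. H is the centroid of triangle FAG ⇒ H = (1/2, 1/3)
4. Z lies on line DH with DZ:ZH = 1:3 ⇒ Z = (1/8, 1/12)
5. Y lies on line JZ with JY:YZ = 1:5 ⇒ Y = (-19/48, 1/72)
through Y parallel to AZ: direction (-7/8, 1/12); meets AG at M = (-1/4, 0)
M = A + t·(G−A) with t = 5/2

t = 5/2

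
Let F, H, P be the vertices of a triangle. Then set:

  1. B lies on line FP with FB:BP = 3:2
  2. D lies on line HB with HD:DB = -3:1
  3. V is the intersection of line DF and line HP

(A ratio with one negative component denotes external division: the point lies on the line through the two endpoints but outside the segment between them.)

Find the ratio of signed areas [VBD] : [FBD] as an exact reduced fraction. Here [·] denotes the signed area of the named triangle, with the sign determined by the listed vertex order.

Choose coordinates F = (0, 0), H = (1, 0), P = (0, 1).
1. B lies on line FP with FB:BP = 3:2 ⇒ B = (0, 3/5)
2. D lies on line HB with HD:DB = -3:1 ⇒ D = (-1/2, 9/10)
3. V is the intersection of line DF and line HP ⇒ V = (-5/4, 9/4)
2·[VBD] = -9/20, 2·[FBD] = 3/10
[VBD]:[FBD] = -9/20:3/10 = -3/2

[VBD]:[FBD] = -3/2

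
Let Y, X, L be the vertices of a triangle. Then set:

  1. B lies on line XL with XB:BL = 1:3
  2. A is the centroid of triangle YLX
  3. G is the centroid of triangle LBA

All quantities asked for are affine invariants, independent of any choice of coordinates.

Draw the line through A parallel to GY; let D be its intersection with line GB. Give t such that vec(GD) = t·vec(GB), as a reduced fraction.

t = 2/11

Assign Y = (0, 0), X = (1, 0), L = (0, 1) — the answer is frame-independent, so this choice is without loss of generality.
1. B lies on line XL with XB:BL = 1:3 ⇒ B = (3/4, 1/4)
2. A is the centroid of triangle YLX ⇒ A = (1/3, 1/3)
3. G is the centroid of triangle LBA ⇒ G = (13/36, 19/36)
through A parallel to GY: direction (-13/36, -19/36); meets GB at D = (19/44, 21/44)
D = G + t·(B−G) with t = 2/11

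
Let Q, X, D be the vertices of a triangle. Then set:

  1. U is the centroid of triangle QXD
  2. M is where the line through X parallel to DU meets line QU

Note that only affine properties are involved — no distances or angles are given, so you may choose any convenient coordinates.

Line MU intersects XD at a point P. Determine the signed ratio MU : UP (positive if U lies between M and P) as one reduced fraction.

MU:UP = -2

Set Q = (0, 0), X = (1, 0), D = (0, 1); any affine frame gives the same invariant.
1. U is the centroid of triangle QXD ⇒ U = (1/3, 1/3)
2. M is where the line through X parallel to DU meets line QU ⇒ M = (2/3, 2/3)
line MU meets XD at P = (1/2, 1/2)
U = M + t·(P−M) with t = 2, so MU:UP = 2:-1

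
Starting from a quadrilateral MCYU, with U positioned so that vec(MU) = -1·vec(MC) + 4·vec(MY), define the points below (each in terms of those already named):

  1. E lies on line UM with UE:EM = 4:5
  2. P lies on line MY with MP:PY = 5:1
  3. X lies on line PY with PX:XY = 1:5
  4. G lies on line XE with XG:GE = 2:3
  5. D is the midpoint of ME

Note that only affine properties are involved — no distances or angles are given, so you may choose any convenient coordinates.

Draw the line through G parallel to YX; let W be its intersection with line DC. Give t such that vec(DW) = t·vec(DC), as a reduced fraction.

Work in coordinates with M = (0, 0), C = (1, 0), Y = (0, 1), U = (-1, 4).
1. E lies on line UM with UE:EM = 4:5 ⇒ E = (-5/9, 20/9)
2. P lies on line MY with MP:PY = 5:1 ⇒ P = (0, 5/6)
3. X lies on line PY with PX:XY = 1:5 ⇒ X = (0, 31/36)
4. G lies on line XE with XG:GE = 2:3 ⇒ G = (-2/9, 253/180)
5. D is the midpoint of ME ⇒ D = (-5/18, 10/9)
through G parallel to YX: direction (0, -5/36); meets DC at W = (-2/9, 220/207)
W = D + t·(C−D) with t = 1/23

t = 1/23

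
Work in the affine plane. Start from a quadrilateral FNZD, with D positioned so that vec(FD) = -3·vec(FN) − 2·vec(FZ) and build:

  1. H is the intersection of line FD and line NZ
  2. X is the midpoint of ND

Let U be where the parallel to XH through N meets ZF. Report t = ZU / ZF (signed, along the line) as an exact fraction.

Choose coordinates F = (0, 0), N = (1, 0), Z = (0, 1), D = (-3, -2).
1. H is the intersection of line FD and line NZ ⇒ H = (3/5, 2/5)
2. X is the midpoint of ND ⇒ X = (-1, -1)
through N parallel to XH: direction (8/5, 7/5); meets ZF at U = (0, -7/8)
U = Z + t·(F−Z) with t = 15/8

t = 15/8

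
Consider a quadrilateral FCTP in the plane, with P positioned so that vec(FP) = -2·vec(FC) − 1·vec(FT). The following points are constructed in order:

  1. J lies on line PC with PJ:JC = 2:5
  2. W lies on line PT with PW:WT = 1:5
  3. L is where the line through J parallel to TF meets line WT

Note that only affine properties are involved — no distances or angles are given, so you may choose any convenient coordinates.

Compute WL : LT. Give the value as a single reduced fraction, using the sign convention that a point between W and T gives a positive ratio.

WL:LT = 11/24

Work in coordinates with F = (0, 0), C = (1, 0), T = (0, 1), P = (-2, -1).
1. J lies on line PC with PJ:JC = 2:5 ⇒ J = (-8/7, -5/7)
2. W lies on line PT with PW:WT = 1:5 ⇒ W = (-5/3, -2/3)
3. L is where the line through J parallel to TF meets line WT ⇒ L = (-8/7, -1/7)
L = W + t·(T−W) with t = 11/35, so WL:LT = t:(1−t) = 11/35:24/35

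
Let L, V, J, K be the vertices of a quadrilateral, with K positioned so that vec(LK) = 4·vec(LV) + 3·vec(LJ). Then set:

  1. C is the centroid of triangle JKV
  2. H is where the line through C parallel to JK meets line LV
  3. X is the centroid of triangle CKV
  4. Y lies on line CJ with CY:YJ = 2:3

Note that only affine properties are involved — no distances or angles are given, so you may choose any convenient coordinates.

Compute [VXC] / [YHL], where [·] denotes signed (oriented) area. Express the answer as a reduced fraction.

[VXC]:[YHL] = 5/9

Choose coordinates L = (0, 0), V = (1, 0), J = (0, 1), K = (4, 3).
1. C is the centroid of triangle JKV ⇒ C = (5/3, 4/3)
2. H is where the line through C parallel to JK meets line LV ⇒ H = (-1, 0)
3. X is the centroid of triangle CKV ⇒ X = (20/9, 13/9)
4. Y lies on line CJ with CY:YJ = 2:3 ⇒ Y = (1, 6/5)
2·[VXC] = 2/3, 2·[YHL] = 6/5
[VXC]:[YHL] = 2/3:6/5 = 5/9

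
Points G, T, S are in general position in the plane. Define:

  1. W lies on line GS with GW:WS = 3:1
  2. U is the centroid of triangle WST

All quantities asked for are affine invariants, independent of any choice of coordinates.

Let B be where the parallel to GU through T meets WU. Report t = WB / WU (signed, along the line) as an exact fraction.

Set G = (0, 0), T = (1, 0), S = (0, 1); any affine frame gives the same invariant.
1. W lies on line GS with GW:WS = 3:1 ⇒ W = (0, 3/4)
2. U is the centroid of triangle WST ⇒ U = (1/3, 7/12)
through T parallel to GU: direction (1/3, 7/12); meets WU at B = (10/9, 7/36)
B = W + t·(U−W) with t = 10/3

t = 10/3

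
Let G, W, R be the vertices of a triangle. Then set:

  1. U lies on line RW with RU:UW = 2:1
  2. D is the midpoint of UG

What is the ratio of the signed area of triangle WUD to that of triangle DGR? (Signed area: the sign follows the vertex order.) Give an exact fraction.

[WUD]:[DGR] = -1/2

Assign G = (0, 0), W = (1, 0), R = (0, 1) — the answer is frame-independent, so this choice is without loss of generality.
1. U lies on line RW with RU:UW = 2:1 ⇒ U = (2/3, 1/3)
2. D is the midpoint of UG ⇒ D = (1/3, 1/6)
2·[WUD] = 1/6, 2·[DGR] = -1/3
[WUD]:[DGR] = 1/6:-1/3 = -1/2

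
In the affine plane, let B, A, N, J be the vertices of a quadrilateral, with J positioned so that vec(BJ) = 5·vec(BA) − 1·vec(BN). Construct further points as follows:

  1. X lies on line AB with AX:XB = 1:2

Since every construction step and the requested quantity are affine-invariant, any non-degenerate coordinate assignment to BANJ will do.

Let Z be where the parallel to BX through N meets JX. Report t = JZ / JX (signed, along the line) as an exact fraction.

t = 2

Set B = (0, 0), A = (1, 0), N = (0, 1), J = (5, -1); any affine frame gives the same invariant.
1. X lies on line AB with AX:XB = 1:2 ⇒ X = (2/3, 0)
through N parallel to BX: direction (2/3, 0); meets JX at Z = (-11/3, 1)
Z = J + t·(X−J) with t = 2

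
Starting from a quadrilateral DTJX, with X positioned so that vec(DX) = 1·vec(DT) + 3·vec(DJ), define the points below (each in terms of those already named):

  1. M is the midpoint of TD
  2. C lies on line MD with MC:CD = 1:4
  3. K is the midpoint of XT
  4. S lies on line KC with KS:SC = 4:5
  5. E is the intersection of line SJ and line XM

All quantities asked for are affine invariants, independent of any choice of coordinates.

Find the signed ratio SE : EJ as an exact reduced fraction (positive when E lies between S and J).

SE:EJ = 17/120

Choose coordinates D = (0, 0), T = (1, 0), J = (0, 1), X = (1, 3).
1. M is the midpoint of TD ⇒ M = (1/2, 0)
2. C lies on line MD with MC:CD = 1:4 ⇒ C = (2/5, 0)
3. K is the midpoint of XT ⇒ K = (1, 3/2)
4. S lies on line KC with KS:SC = 4:5 ⇒ S = (11/15, 5/6)
5. E is the intersection of line SJ and line XM ⇒ E = (88/137, 117/137)
E = S + t·(J−S) with t = 17/137, so SE:EJ = t:(1−t) = 17/137:120/137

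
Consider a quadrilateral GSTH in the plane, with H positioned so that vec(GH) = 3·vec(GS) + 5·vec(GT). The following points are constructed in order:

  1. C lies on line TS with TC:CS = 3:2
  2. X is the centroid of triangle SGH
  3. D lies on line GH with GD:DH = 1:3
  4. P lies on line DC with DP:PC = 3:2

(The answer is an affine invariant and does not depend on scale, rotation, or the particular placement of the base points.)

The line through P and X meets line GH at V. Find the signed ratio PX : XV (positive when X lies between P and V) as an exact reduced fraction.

Work in coordinates with G = (0, 0), S = (1, 0), T = (0, 1), H = (3, 5).
1. C lies on line TS with TC:CS = 3:2 ⇒ C = (3/5, 2/5)
2. X is the centroid of triangle SGH ⇒ X = (4/3, 5/3)
3. D lies on line GH with GD:DH = 1:3 ⇒ D = (3/4, 5/4)
4. P lies on line DC with DP:PC = 3:2 ⇒ P = (33/50, 37/50)
line PX meets GH at V = (-51/88, -85/88)
X = P + t·(V−P) with t = -44/81, so PX:XV = -44/81:125/81

PX:XV = -44/125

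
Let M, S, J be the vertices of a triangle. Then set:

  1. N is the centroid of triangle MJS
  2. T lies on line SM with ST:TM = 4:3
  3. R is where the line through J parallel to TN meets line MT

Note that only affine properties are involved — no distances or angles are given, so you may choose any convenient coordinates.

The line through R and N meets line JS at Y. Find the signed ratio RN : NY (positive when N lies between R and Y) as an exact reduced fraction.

Set M = (0, 0), S = (1, 0), J = (0, 1); any affine frame gives the same invariant.
1. N is the centroid of triangle MJS ⇒ N = (1/3, 1/3)
2. T lies on line SM with ST:TM = 4:3 ⇒ T = (3/7, 0)
3. R is where the line through J parallel to TN meets line MT ⇒ R = (2/7, 0)
line RN meets JS at Y = (3/8, 5/8)
N = R + t·(Y−R) with t = 8/15, so RN:NY = 8/15:7/15

RN:NY = 8/7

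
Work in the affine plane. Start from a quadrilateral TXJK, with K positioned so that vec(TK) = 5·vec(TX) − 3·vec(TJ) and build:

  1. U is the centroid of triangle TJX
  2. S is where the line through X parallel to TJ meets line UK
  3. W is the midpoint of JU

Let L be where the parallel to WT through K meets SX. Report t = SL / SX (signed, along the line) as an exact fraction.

Set T = (0, 0), X = (1, 0), J = (0, 1), K = (5, -3); any affine frame gives the same invariant.
1. U is the centroid of triangle TJX ⇒ U = (1/3, 1/3)
2. S is where the line through X parallel to TJ meets line UK ⇒ S = (1, -1/7)
3. W is the midpoint of JU ⇒ W = (1/6, 2/3)
through K parallel to WT: direction (-1/6, -2/3); meets SX at L = (1, -19)
L = S + t·(X−S) with t = -132

t = -132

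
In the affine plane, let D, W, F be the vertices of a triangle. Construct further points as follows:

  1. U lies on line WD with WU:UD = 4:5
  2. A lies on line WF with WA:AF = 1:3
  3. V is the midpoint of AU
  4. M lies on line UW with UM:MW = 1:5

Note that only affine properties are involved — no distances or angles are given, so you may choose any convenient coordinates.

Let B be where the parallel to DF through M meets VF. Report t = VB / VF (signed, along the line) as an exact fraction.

Assign D = (0, 0), W = (1, 0), F = (0, 1) — the answer is frame-independent, so this choice is without loss of generality.
1. U lies on line WD with WU:UD = 4:5 ⇒ U = (5/9, 0)
2. A lies on line WF with WA:AF = 1:3 ⇒ A = (3/4, 1/4)
3. V is the midpoint of AU ⇒ V = (47/72, 1/8)
4. M lies on line UW with UM:MW = 1:5 ⇒ M = (17/27, 0)
through M parallel to DF: direction (0, 1); meets VF at B = (17/27, 22/141)
B = V + t·(F−V) with t = 5/141

t = 5/141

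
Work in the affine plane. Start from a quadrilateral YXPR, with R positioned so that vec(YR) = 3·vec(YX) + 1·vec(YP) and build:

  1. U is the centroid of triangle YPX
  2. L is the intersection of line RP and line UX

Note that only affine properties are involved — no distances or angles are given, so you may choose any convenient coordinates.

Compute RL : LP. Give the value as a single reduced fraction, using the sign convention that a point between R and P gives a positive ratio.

Choose coordinates Y = (0, 0), X = (1, 0), P = (0, 1), R = (3, 1).
1. U is the centroid of triangle YPX ⇒ U = (1/3, 1/3)
2. L is the intersection of line RP and line UX ⇒ L = (-1, 1)
L = R + t·(P−R) with t = 4/3, so RL:LP = t:(1−t) = 4/3:-1/3

RL:LP = -4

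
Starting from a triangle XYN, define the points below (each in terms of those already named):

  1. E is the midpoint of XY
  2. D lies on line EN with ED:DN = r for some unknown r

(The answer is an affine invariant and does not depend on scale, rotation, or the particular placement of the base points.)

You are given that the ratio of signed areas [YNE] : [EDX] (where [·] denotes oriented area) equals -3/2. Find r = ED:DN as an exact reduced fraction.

Assign X = (0, 0), Y = (1, 0), N = (0, 1) — the answer is frame-independent, so this choice is without loss of generality.
1. E is the midpoint of XY ⇒ E = (1/2, 0)
2. With ED:DN = r, write λ = r/(r+1) so D = E + λ·(N−E); D is affine-linear in λ
Every point depending on D is an affine combination of D and λ-independent points, so each such coordinate is linear in λ; the λ² term in each signed area is a multiple of (N−E)×(N−E) = 0, so 2·[YNE] and 2·[EDX] are each linear in λ. Evaluating at λ=0 and λ=1:
  2·[YNE] = 1/2,   2·[EDX] = 1/2·λ
So [YNE]:[EDX] = (1/2) / (1/2·λ). Setting this equal to -3/2:
  1/2 = -3/2·(1/2·λ)  ⇒  λ = -2/3
Then r = λ/(1−λ) = (-2/3)/(5/3) = -2/5. Check: with r = -2/5, D = (5/6, -2/3) and [YNE]:[EDX] = -3/2 as required.

r = -2/5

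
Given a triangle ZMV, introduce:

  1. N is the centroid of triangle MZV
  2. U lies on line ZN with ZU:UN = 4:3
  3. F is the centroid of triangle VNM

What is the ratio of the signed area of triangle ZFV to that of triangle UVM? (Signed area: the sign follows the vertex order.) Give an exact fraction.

[ZFV]:[UVM] = -28/39

Work in coordinates with Z = (0, 0), M = (1, 0), V = (0, 1).
1. N is the centroid of triangle MZV ⇒ N = (1/3, 1/3)
2. U lies on line ZN with ZU:UN = 4:3 ⇒ U = (4/21, 4/21)
3. F is the centroid of triangle VNM ⇒ F = (4/9, 4/9)
2·[ZFV] = 4/9, 2·[UVM] = -13/21
[ZFV]:[UVM] = 4/9:-13/21 = -28/39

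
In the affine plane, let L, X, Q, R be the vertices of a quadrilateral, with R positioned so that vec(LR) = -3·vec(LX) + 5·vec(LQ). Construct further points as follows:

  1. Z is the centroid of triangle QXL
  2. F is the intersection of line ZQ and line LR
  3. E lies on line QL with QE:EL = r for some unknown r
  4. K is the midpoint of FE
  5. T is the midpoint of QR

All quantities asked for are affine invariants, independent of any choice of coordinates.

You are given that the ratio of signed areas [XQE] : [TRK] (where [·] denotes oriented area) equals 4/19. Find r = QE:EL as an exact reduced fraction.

Work in coordinates with L = (0, 0), X = (1, 0), Q = (0, 1), R = (-3, 5).
1. Z is the centroid of triangle QXL ⇒ Z = (1/3, 1/3)
2. F is the intersection of line ZQ and line LR ⇒ F = (3, -5)
3. With QE:EL = r, write λ = r/(r+1) so E = Q + λ·(L−Q); E is affine-linear in λ
4. K is the midpoint of FE ⇒ K is an affine combination of earlier points and hence also affine-linear in λ
5. T is the midpoint of QR ⇒ T = (-3/2, 3)
Every point depending on E is an affine combination of E and λ-independent points, so each such coordinate is linear in λ; the λ² term in each signed area is a multiple of (L−Q)×(L−Q) = 0, so 2·[XQE] and 2·[TRK] are each linear in λ. Evaluating at λ=0 and λ=1:
  2·[XQE] = λ,   2·[TRK] = 3/4·λ + 3/2
So [XQE]:[TRK] = (λ) / (3/4·λ + 3/2). Setting this equal to 4/19:
  λ = 4/19·(3/4·λ + 3/2)  ⇒  λ = 3/8
Then r = λ/(1−λ) = (3/8)/(5/8) = 3/5. Check: with r = 3/5, E = (0, 5/8) and [XQE]:[TRK] = 4/19 as required.

r = 3/5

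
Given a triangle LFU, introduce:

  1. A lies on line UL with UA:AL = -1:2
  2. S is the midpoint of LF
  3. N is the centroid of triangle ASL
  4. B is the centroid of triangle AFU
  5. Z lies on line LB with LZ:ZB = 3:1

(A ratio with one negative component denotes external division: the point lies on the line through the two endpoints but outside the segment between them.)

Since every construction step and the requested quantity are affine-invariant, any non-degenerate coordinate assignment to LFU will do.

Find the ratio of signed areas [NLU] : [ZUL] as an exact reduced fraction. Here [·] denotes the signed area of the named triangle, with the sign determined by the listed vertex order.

Assign L = (0, 0), F = (1, 0), U = (0, 1) — the answer is frame-independent, so this choice is without loss of generality.
1. A lies on line UL with UA:AL = -1:2 ⇒ A = (0, 2)
2. S is the midpoint of LF ⇒ S = (1/2, 0)
3. N is the centroid of triangle ASL ⇒ N = (1/6, 2/3)
4. B is the centroid of triangle AFU ⇒ B = (1/3, 1)
5. Z lies on line LB with LZ:ZB = 3:1 ⇒ Z = (1/4, 3/4)
2·[NLU] = -1/6, 2·[ZUL] = 1/4
[NLU]:[ZUL] = -1/6:1/4 = -2/3

[NLU]:[ZUL] = -2/3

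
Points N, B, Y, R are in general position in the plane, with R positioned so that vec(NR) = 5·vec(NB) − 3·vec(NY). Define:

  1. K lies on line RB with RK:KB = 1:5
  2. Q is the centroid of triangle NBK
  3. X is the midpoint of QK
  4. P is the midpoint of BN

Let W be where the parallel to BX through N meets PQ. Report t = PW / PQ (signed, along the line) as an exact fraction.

t = -2

Work in coordinates with N = (0, 0), B = (1, 0), Y = (0, 1), R = (5, -3).
1. K lies on line RB with RK:KB = 1:5 ⇒ K = (13/3, -5/2)
2. Q is the centroid of triangle NBK ⇒ Q = (16/9, -5/6)
3. X is the midpoint of QK ⇒ X = (55/18, -5/3)
4. P is the midpoint of BN ⇒ P = (1/2, 0)
through N parallel to BX: direction (37/18, -5/3); meets PQ at W = (-37/18, 5/3)
W = P + t·(Q−P) with t = -2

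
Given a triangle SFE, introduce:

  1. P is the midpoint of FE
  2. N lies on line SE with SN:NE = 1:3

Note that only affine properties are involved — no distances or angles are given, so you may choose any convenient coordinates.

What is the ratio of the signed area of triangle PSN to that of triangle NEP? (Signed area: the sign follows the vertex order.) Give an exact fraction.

[PSN]:[NEP] = 1/3

Work in coordinates with S = (0, 0), F = (1, 0), E = (0, 1).
1. P is the midpoint of FE ⇒ P = (1/2, 1/2)
2. N lies on line SE with SN:NE = 1:3 ⇒ N = (0, 1/4)
2·[PSN] = -1/8, 2·[NEP] = -3/8
[PSN]:[NEP] = -1/8:-3/8 = 1/3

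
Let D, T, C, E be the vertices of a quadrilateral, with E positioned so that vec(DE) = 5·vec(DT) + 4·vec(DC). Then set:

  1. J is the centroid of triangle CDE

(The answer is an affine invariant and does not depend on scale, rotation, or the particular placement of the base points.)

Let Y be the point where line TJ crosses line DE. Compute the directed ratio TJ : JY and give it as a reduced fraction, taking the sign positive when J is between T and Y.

TJ:JY = -17/5

Set D = (0, 0), T = (1, 0), C = (0, 1), E = (5, 4); any affine frame gives the same invariant.
1. J is the centroid of triangle CDE ⇒ J = (5/3, 5/3)
line TJ meets DE at Y = (25/17, 20/17)
J = T + t·(Y−T) with t = 17/12, so TJ:JY = 17/12:-5/12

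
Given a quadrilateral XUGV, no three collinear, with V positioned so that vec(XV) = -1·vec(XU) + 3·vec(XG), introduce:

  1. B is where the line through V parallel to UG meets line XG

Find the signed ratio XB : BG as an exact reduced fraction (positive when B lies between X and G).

XB:BG = -2

Work in coordinates with X = (0, 0), U = (1, 0), G = (0, 1), V = (-1, 3).
1. B is where the line through V parallel to UG meets line XG ⇒ B = (0, 2)
B = X + t·(G−X) with t = 2, so XB:BG = t:(1−t) = 2:-1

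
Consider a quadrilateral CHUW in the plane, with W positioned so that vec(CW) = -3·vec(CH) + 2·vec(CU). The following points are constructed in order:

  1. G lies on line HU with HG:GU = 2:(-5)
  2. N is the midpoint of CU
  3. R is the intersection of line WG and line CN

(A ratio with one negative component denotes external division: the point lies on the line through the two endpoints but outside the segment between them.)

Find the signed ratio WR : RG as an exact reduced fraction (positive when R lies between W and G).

WR:RG = 9/5

Set C = (0, 0), H = (1, 0), U = (0, 1), W = (-3, 2); any affine frame gives the same invariant.
1. G lies on line HU with HG:GU = 2:(-5) ⇒ G = (5/3, -2/3)
2. N is the midpoint of CU ⇒ N = (0, 1/2)
3. R is the intersection of line WG and line CN ⇒ R = (0, 2/7)
R = W + t·(G−W) with t = 9/14, so WR:RG = t:(1−t) = 9/14:5/14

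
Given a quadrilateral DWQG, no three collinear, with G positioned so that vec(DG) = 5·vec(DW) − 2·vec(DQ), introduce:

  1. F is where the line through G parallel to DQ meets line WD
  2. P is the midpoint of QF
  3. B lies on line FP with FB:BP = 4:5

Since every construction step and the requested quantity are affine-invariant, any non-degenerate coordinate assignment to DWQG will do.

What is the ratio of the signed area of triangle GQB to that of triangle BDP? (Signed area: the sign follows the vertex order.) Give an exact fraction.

Choose coordinates D = (0, 0), W = (1, 0), Q = (0, 1), G = (5, -2).
1. F is where the line through G parallel to DQ meets line WD ⇒ F = (5, 0)
2. P is the midpoint of QF ⇒ P = (5/2, 1/2)
3. B lies on line FP with FB:BP = 4:5 ⇒ B = (35/9, 2/9)
2·[GQB] = -70/9, 2·[BDP] = -25/18
[GQB]:[BDP] = -70/9:-25/18 = 28/5

[GQB]:[BDP] = 28/5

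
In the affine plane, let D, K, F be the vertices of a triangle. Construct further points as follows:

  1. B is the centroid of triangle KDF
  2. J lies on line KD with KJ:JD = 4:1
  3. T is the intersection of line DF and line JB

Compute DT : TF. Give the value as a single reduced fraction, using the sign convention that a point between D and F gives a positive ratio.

Set D = (0, 0), K = (1, 0), F = (0, 1); any affine frame gives the same invariant.
1. B is the centroid of triangle KDF ⇒ B = (1/3, 1/3)
2. J lies on line KD with KJ:JD = 4:1 ⇒ J = (1/5, 0)
3. T is the intersection of line DF and line JB ⇒ T = (0, -1/2)
T = D + t·(F−D) with t = -1/2, so DT:TF = t:(1−t) = -1/2:3/2

DT:TF = -1/3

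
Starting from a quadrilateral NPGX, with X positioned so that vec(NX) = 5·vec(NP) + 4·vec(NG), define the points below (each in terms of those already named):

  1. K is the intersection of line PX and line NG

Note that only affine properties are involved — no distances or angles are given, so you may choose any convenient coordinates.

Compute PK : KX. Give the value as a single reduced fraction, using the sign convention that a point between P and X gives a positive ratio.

PK:KX = -1/5

Set N = (0, 0), P = (1, 0), G = (0, 1), X = (5, 4); any affine frame gives the same invariant.
1. K is the intersection of line PX and line NG ⇒ K = (0, -1)
K = P + t·(X−P) with t = -1/4, so PK:KX = t:(1−t) = -1/4:5/4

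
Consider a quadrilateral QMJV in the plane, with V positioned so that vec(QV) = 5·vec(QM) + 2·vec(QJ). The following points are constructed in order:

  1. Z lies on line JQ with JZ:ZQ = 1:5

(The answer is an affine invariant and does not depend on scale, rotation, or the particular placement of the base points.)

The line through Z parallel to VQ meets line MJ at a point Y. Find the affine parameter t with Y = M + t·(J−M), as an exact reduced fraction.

t = 37/42

Assign Q = (0, 0), M = (1, 0), J = (0, 1), V = (5, 2) — the answer is frame-independent, so this choice is without loss of generality.
1. Z lies on line JQ with JZ:ZQ = 1:5 ⇒ Z = (0, 5/6)
through Z parallel to VQ: direction (-5, -2); meets MJ at Y = (5/42, 37/42)
Y = M + t·(J−M) with t = 37/42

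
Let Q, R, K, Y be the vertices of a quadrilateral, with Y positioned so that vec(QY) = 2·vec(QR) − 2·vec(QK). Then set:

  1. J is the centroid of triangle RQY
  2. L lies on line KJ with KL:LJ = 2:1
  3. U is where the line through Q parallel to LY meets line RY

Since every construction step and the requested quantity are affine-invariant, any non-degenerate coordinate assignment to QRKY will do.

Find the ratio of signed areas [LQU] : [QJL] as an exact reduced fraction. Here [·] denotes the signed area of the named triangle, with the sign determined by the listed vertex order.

Set Q = (0, 0), R = (1, 0), K = (0, 1), Y = (2, -2); any affine frame gives the same invariant.
1. J is the centroid of triangle RQY ⇒ J = (1, -2/3)
2. L lies on line KJ with KL:LJ = 2:1 ⇒ L = (2/3, -1/9)
3. U is where the line through Q parallel to LY meets line RY ⇒ U = (24/7, -34/7)
2·[LQU] = 20/7, 2·[QJL] = 1/3
[LQU]:[QJL] = 20/7:1/3 = 60/7

[LQU]:[QJL] = 60/7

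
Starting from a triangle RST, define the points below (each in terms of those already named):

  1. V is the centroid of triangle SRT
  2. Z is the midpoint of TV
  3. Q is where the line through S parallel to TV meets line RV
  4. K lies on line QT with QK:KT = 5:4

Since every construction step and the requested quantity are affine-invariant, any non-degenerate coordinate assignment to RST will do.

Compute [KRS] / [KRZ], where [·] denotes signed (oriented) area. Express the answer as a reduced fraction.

Choose coordinates R = (0, 0), S = (1, 0), T = (0, 1).
1. V is the centroid of triangle SRT ⇒ V = (1/3, 1/3)
2. Z is the midpoint of TV ⇒ Z = (1/6, 2/3)
3. Q is where the line through S parallel to TV meets line RV ⇒ Q = (2/3, 2/3)
4. K lies on line QT with QK:KT = 5:4 ⇒ K = (8/27, 23/27)
2·[KRS] = 23/27, 2·[KRZ] = -1/18
[KRS]:[KRZ] = 23/27:-1/18 = -46/3

[KRS]:[KRZ] = -46/3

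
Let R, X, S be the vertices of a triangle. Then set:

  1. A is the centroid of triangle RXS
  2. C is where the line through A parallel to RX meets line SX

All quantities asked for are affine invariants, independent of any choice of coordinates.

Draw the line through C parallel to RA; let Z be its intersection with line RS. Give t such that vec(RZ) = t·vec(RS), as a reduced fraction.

t = -1/3

Set R = (0, 0), X = (1, 0), S = (0, 1); any affine frame gives the same invariant.
1. A is the centroid of triangle RXS ⇒ A = (1/3, 1/3)
2. C is where the line through A parallel to RX meets line SX ⇒ C = (2/3, 1/3)
through C parallel to RA: direction (1/3, 1/3); meets RS at Z = (0, -1/3)
Z = R + t·(S−R) with t = -1/3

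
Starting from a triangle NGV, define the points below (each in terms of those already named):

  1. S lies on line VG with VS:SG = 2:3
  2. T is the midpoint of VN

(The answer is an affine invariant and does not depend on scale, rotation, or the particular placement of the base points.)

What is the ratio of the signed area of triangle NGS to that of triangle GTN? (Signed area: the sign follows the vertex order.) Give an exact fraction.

Choose coordinates N = (0, 0), G = (1, 0), V = (0, 1).
1. S lies on line VG with VS:SG = 2:3 ⇒ S = (2/5, 3/5)
2. T is the midpoint of VN ⇒ T = (0, 1/2)
2·[NGS] = 3/5, 2·[GTN] = 1/2
[NGS]:[GTN] = 3/5:1/2 = 6/5

[NGS]:[GTN] = 6/5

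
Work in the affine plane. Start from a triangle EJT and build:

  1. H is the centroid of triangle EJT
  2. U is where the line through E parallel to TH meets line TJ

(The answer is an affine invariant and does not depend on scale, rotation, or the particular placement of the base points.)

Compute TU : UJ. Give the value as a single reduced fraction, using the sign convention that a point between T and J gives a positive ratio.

TU:UJ = -1/2

Assign E = (0, 0), J = (1, 0), T = (0, 1) — the answer is frame-independent, so this choice is without loss of generality.
1. H is the centroid of triangle EJT ⇒ H = (1/3, 1/3)
2. U is where the line through E parallel to TH meets line TJ ⇒ U = (-1, 2)
U = T + t·(J−T) with t = -1, so TU:UJ = t:(1−t) = -1:2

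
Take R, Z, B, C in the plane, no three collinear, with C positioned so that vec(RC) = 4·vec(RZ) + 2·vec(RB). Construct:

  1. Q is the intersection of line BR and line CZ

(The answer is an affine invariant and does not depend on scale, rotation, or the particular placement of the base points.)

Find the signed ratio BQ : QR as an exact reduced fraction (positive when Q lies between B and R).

Choose coordinates R = (0, 0), Z = (1, 0), B = (0, 1), C = (4, 2).
1. Q is the intersection of line BR and line CZ ⇒ Q = (0, -2/3)
Q = B + t·(R−B) with t = 5/3, so BQ:QR = t:(1−t) = 5/3:-2/3

BQ:QR = -5/2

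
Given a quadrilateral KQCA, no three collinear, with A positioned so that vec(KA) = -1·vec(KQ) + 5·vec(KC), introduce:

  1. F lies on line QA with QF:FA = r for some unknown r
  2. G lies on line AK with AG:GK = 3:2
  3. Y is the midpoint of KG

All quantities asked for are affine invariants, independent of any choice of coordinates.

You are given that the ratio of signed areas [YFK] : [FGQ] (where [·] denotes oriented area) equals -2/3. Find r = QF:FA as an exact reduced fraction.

Work in coordinates with K = (0, 0), Q = (1, 0), C = (0, 1), A = (-1, 5).
1. With QF:FA = r, write λ = r/(r+1) so F = Q + λ·(A−Q); F is affine-linear in λ
2. G lies on line AK with AG:GK = 3:2 ⇒ G = (-2/5, 2)
3. Y is the midpoint of KG ⇒ Y = (-1/5, 1)
Every point depending on F is an affine combination of F and λ-independent points, so each such coordinate is linear in λ; the λ² term in each signed area is a multiple of (A−Q)×(A−Q) = 0, so 2·[YFK] and 2·[FGQ] are each linear in λ. Evaluating at λ=0 and λ=1:
  2·[YFK] = λ − 1,   2·[FGQ] = 3·λ
So [YFK]:[FGQ] = (λ − 1) / (3·λ). Setting this equal to -2/3:
  λ − 1 = -2/3·(3·λ)  ⇒  λ = 1/3
Then r = λ/(1−λ) = (1/3)/(2/3) = 1/2. Check: with r = 1/2, F = (1/3, 5/3) and [YFK]:[FGQ] = -2/3 as required.

r = 1/2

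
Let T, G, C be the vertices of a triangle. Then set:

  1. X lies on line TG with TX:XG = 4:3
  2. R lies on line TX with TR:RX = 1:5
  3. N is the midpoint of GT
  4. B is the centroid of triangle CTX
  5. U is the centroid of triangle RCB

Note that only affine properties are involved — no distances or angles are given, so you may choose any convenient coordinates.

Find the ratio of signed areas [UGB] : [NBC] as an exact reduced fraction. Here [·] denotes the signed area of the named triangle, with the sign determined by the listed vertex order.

Choose coordinates T = (0, 0), G = (1, 0), C = (0, 1).
1. X lies on line TG with TX:XG = 4:3 ⇒ X = (4/7, 0)
2. R lies on line TX with TR:RX = 1:5 ⇒ R = (2/21, 0)
3. N is the midpoint of GT ⇒ N = (1/2, 0)
4. B is the centroid of triangle CTX ⇒ B = (4/21, 1/3)
5. U is the centroid of triangle RCB ⇒ U = (2/21, 4/9)
2·[UGB] = -11/189, 2·[NBC] = -1/7
[UGB]:[NBC] = -11/189:-1/7 = 11/27

[UGB]:[NBC] = 11/27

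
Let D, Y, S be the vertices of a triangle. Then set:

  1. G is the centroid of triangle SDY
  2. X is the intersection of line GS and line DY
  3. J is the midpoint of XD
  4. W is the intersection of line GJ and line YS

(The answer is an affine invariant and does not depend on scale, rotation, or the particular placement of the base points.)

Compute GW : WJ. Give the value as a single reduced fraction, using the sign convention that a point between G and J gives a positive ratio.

Choose coordinates D = (0, 0), Y = (1, 0), S = (0, 1).
1. G is the centroid of triangle SDY ⇒ G = (1/3, 1/3)
2. X is the intersection of line GS and line DY ⇒ X = (1/2, 0)
3. J is the midpoint of XD ⇒ J = (1/4, 0)
4. W is the intersection of line GJ and line YS ⇒ W = (2/5, 3/5)
W = G + t·(J−G) with t = -4/5, so GW:WJ = t:(1−t) = -4/5:9/5

GW:WJ = -4/9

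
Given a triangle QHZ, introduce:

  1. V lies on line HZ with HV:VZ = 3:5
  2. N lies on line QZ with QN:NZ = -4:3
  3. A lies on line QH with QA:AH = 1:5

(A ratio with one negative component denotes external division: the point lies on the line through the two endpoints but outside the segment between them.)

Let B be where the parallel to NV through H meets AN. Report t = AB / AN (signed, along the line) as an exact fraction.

Assign Q = (0, 0), H = (1, 0), Z = (0, 1) — the answer is frame-independent, so this choice is without loss of generality.
1. V lies on line HZ with HV:VZ = 3:5 ⇒ V = (5/8, 3/8)
2. N lies on line QZ with QN:NZ = -4:3 ⇒ N = (0, 4)
3. A lies on line QH with QA:AH = 1:5 ⇒ A = (1/6, 0)
through H parallel to NV: direction (5/8, -29/8); meets AN at B = (-9/91, 580/91)
B = A + t·(N−A) with t = 145/91

t = 145/91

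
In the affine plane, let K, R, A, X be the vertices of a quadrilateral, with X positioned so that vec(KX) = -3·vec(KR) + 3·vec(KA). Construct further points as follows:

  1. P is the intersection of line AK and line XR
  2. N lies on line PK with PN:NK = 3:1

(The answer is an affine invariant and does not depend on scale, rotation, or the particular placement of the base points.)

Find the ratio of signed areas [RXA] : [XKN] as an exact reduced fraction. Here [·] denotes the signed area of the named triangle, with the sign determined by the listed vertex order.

[RXA]:[XKN] = -16/9

Work in coordinates with K = (0, 0), R = (1, 0), A = (0, 1), X = (-3, 3).
1. P is the intersection of line AK and line XR ⇒ P = (0, 3/4)
2. N lies on line PK with PN:NK = 3:1 ⇒ N = (0, 3/16)
2·[RXA] = -1, 2·[XKN] = 9/16
[RXA]:[XKN] = -1:9/16 = -16/9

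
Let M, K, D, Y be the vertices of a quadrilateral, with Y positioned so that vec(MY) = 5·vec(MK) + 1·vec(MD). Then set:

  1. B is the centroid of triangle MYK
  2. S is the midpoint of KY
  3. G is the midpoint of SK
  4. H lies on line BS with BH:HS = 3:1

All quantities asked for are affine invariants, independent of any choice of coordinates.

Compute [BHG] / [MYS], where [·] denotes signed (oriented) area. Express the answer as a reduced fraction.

[BHG]:[MYS] = 1/8

Choose coordinates M = (0, 0), K = (1, 0), D = (0, 1), Y = (5, 1).
1. B is the centroid of triangle MYK ⇒ B = (2, 1/3)
2. S is the midpoint of KY ⇒ S = (3, 1/2)
3. G is the midpoint of SK ⇒ G = (2, 1/4)
4. H lies on line BS with BH:HS = 3:1 ⇒ H = (11/4, 11/24)
2·[BHG] = -1/16, 2·[MYS] = -1/2
[BHG]:[MYS] = -1/16:-1/2 = 1/8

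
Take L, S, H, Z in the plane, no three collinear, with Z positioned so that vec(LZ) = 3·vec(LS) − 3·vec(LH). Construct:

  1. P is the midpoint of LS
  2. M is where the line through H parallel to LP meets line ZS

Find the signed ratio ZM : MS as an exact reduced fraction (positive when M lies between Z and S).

ZM:MS = -4

Choose coordinates L = (0, 0), S = (1, 0), H = (0, 1), Z = (3, -3).
1. P is the midpoint of LS ⇒ P = (1/2, 0)
2. M is where the line through H parallel to LP meets line ZS ⇒ M = (1/3, 1)
M = Z + t·(S−Z) with t = 4/3, so ZM:MS = t:(1−t) = 4/3:-1/3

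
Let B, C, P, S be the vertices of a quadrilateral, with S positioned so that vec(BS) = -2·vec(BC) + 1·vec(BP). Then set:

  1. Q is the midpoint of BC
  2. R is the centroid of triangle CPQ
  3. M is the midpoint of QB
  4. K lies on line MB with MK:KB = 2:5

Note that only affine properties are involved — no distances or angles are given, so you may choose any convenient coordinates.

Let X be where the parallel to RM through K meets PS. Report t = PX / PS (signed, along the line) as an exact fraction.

Assign B = (0, 0), C = (1, 0), P = (0, 1), S = (-2, 1) — the answer is frame-independent, so this choice is without loss of generality.
1. Q is the midpoint of BC ⇒ Q = (1/2, 0)
2. R is the centroid of triangle CPQ ⇒ R = (1/2, 1/3)
3. M is the midpoint of QB ⇒ M = (1/4, 0)
4. K lies on line MB with MK:KB = 2:5 ⇒ K = (5/28, 0)
through K parallel to RM: direction (-1/4, -1/3); meets PS at X = (13/14, 1)
X = P + t·(S−P) with t = -13/28

t = -13/28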